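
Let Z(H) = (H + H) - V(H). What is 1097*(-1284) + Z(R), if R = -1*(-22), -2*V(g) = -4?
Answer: -1408506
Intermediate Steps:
V(g) = 2 (V(g) = -½*(-4) = 2)
R = 22
Z(H) = -2 + 2*H (Z(H) = (H + H) - 1*2 = 2*H - 2 = -2 + 2*H)
1097*(-1284) + Z(R) = 1097*(-1284) + (-2 + 2*22) = -1408548 + (-2 + 44) = -1408548 + 42 = -1408506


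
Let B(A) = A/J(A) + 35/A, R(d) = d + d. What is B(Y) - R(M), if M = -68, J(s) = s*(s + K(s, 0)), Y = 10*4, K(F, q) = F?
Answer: 10951/80 ≈ 136.89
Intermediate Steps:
Y = 40
J(s) = 2*s**2 (J(s) = s*(s + s) = s*(2*s) = 2*s**2)
R(d) = 2*d
B(A) = 71/(2*A) (B(A) = A/((2*A**2)) + 35/A = A*(1/(2*A**2)) + 35/A = 1/(2*A) + 35/A = 71/(2*A))
B(Y) - R(M) = (71/2)/40 - 2*(-68) = (71/2)*(1/40) - 1*(-136) = 71/80 + 136 = 10951/80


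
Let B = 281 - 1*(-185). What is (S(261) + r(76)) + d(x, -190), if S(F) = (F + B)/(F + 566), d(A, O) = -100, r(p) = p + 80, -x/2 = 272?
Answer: 47039/827 ≈ 56.879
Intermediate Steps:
x = -544 (x = -2*272 = -544)
B = 466 (B = 281 + 185 = 466)
r(p) = 80 + p
S(F) = (466 + F)/(566 + F) (S(F) = (F + 466)/(F + 566) = (466 + F)/(566 + F))
(S(261) + r(76)) + d(x, -190) = ((466 + 261)/(566 + 261) + (80 + 76)) - 100 = (727/827 + 156) - 100 = 129739/827 - 100 = 47039/827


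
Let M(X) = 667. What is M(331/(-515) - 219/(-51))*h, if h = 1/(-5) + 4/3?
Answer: 11339/15 ≈ 755.93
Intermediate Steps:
h = 17/15 (h = 1*(-⅕) + 4*(⅓) = -⅕ + 4/3 = 17/15 ≈ 1.1333)
M(331/(-515) - 219/(-51))*h = 667*(17/15) = 11339/15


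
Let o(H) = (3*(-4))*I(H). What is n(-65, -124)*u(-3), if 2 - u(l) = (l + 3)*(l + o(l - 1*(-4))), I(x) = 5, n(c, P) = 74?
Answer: 148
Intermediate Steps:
o(H) = -60 (o(H) = (3*(-4))*5 = -12*5 = -60)
u(l) = 2 - (-60 + l)*(3 + l) (u(l) = 2 - (l + 3)*(l - 60) = 2 - (3 + l)*(-60 + l) = 2 - (-60 + l)*(3 + l))
n(-65, -124)*u(-3) = 74*(182 - 1*(-3)² + 57*(-3)) = 74*(182 - 1*9 - 171) = 74*(182 - 9 - 171) = 74*2 = 148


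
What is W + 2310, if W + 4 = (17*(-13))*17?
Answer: -1451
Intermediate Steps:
W = -3761 (W = -4 + (17*(-13))*17 = -4 - 221*17 = -4 - 3757 = -3761)
W + 2310 = -3761 + 2310 = -1451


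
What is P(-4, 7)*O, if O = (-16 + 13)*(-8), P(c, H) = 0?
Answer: 0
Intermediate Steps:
O = 24 (O = -3*(-8) = 24)
P(-4, 7)*O = 0*24 = 0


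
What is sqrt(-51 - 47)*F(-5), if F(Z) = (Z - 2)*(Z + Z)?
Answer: 490*I*sqrt(2) ≈ 692.96*I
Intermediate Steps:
F(Z) = 2*Z*(-2 + Z) (F(Z) = (-2 + Z)*(2*Z) = 2*Z*(-2 + Z))
sqrt(-51 - 47)*F(-5) = sqrt(-51 - 47)*(2*(-5)*(-2 - 5)) = sqrt(-98)*(2*(-5)*(-7)) = (7*I*sqrt(2))*70 = 490*I*sqrt(2)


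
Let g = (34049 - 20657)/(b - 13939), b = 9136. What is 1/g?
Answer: -1601/4464 ≈ -0.35865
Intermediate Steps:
g = -4464/1601 (g = (34049 - 20657)/(9136 - 13939) = 13392/(-4803) = 13392*(-1/4803) = -4464/1601 ≈ -2.7883)
1/g = 1/(-4464/1601) = -1601/4464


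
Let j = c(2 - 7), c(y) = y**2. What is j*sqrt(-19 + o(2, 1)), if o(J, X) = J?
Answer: 25*I*sqrt(17) ≈ 103.08*I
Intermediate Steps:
j = 25 (j = (2 - 7)**2 = (-5)**2 = 25)
j*sqrt(-19 + o(2, 1)) = 25*sqrt(-19 + 2) = 25*sqrt(-17) = 25*(I*sqrt(17)) = 25*I*sqrt(17)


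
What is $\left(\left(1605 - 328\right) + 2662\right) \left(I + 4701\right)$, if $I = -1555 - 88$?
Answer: $12045462$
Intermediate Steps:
$I = -1643$
$\left(\left(1605 - 328\right) + 2662\right) \left(I + 4701\right) = \left(\left(1605 - 328\right) + 2662\right) \left(-1643 + 4701\right) = \left(1277 + 2662\right) 3058 = 3939 \cdot 3058 = 12045462$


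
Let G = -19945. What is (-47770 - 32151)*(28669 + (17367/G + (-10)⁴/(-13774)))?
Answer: -314712061946516826/137361215 ≈ -2.2911e+9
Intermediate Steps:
(-47770 - 32151)*(28669 + (17367/G + (-10)⁴/(-13774))) = (-47770 - 32151)*(28669 + (17367/(-19945) + (-10)⁴/(-13774))) = -79921*(28669 + (17367*(-1/19945) + 10000*(-1/13774))) = -79921*(28669 + (-17367/19945 - 5000/6887)) = -79921*(28669 - 219331529/137361215) = -79921*3937789341306/137361215 = -314712061946516826/137361215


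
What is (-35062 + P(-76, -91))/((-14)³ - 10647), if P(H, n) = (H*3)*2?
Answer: 5074/1913 ≈ 2.6524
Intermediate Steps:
P(H, n) = 6*H (P(H, n) = (3*H)*2 = 6*H)
(-35062 + P(-76, -91))/((-14)³ - 10647) = (-35062 + 6*(-76))/((-14)³ - 10647) = (-35062 - 456)/(-2744 - 10647) = -35518/(-13391) = -35518*(-1/13391) = 5074/1913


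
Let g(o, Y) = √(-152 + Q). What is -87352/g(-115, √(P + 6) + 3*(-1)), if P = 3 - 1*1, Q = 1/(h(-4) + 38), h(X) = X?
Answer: 87352*I*√175678/5167 ≈ 7085.9*I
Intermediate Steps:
Q = 1/34 (Q = 1/(-4 + 38) = 1/34 ≈ 0.029412)
P = 2 (P = 3 - 1 = 2)
g(o, Y) = I*√175678/34 (g(o, Y) = √(-152 + 1/34) = √(-5167/34) = I*√175678/34)
-87352/g(-115, √(P + 6) + 3*(-1)) = -87352*(-I*√175678/5167) = -(-87352)*I*√175678/5167 = 87352*I*√175678/5167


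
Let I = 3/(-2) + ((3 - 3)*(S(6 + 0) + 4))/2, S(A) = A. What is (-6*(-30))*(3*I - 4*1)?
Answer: -1530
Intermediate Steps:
I = -3/2 (I = 3/(-2) + ((3 - 3)*((6 + 0) + 4))/2 = 3*(-½) + (0*(6 + 4))*(½) = -3/2 + (0*10)*(½) = -3/2 + 0*(½) = -3/2 + 0 = -3/2 ≈ -1.5000)
(-6*(-30))*(3*I - 4*1) = (-6*(-30))*(3*(-3/2) - 4*1) = 180*(-9/2 - 4) = 180*(-17/2) = -1530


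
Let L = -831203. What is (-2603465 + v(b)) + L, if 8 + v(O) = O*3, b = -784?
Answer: -3437028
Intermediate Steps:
v(O) = -8 + 3*O (v(O) = -8 + O*3 = -8 + 3*O)
(-2603465 + v(b)) + L = (-2603465 + (-8 + 3*(-784))) - 831203 = (-2603465 + (-8 - 2352)) - 831203 = (-2603465 - 2360) - 831203 = -2605825 - 831203 = -3437028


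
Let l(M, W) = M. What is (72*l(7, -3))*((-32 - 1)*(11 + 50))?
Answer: -1014552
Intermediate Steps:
(72*l(7, -3))*((-32 - 1)*(11 + 50)) = (72*7)*((-32 - 1)*(11 + 50)) = 504*(-33*61) = 504*(-2013) = -1014552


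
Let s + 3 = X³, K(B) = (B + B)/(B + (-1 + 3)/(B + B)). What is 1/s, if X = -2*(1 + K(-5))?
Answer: -2197/445567 ≈ -0.0049308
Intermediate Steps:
K(B) = 2*B/(B + 1/B) (K(B) = (2*B)/(B + 2/((2*B))) = (2*B)/(B + 2*(1/(2*B))) = (2*B)/(B + 1/B) = 2*B/(B + 1/B))
X = -76/13 (X = -2*(1 + 2*(-5)²/(1 + (-5)²)) = -2*(1 + 2*25/(1 + 25)) = -2*(1 + 2*25/26) = -2*(1 + 2*25*(1/26)) = -2*(1 + 25/13) = -2*38/13 = -76/13 ≈ -5.8462)
s = -445567/2197 (s = -3 + (-76/13)³ = -3 - 438976/2197 = -445567/2197 ≈ -202.81)
1/s = 1/(-445567/2197) = -2197/445567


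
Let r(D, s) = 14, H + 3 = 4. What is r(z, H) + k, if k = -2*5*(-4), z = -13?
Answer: 54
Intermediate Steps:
H = 1 (H = -3 + 4 = 1)
k = 40 (k = -10*(-4) = 40)
r(z, H) + k = 14 + 40 = 54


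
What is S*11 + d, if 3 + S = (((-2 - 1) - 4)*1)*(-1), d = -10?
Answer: 34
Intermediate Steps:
S = 4 (S = -3 + (((-2 - 1) - 4)*1)*(-1) = -3 + ((-3 - 4)*1)*(-1) = -3 - 7*1*(-1) = -3 - 7*(-1) = -3 + 7 = 4)
S*11 + d = 4*11 - 10 = 44 - 10 = 34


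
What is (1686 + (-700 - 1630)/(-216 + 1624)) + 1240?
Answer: 2058739/704 ≈ 2924.3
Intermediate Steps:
(1686 + (-700 - 1630)/(-216 + 1624)) + 1240 = (1686 - 2330/1408) + 1240 = (1686 - 2330*1/1408) + 1240 = (1686 - 1165/704) + 1240 = 1185779/704 + 1240 = 2058739/704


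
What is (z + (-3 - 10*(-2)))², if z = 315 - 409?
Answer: 5929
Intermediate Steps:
z = -94
(z + (-3 - 10*(-2)))² = (-94 + (-3 - 10*(-2)))² = (-94 + (-3 + 20))² = (-94 + 17)² = (-77)² = 5929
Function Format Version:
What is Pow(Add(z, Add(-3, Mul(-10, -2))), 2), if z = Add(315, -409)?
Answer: 5929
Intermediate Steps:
z = -94
Pow(Add(z, Add(-3, Mul(-10, -2))), 2) = Pow(Add(-94, Add(-3, Mul(-10, -2))), 2) = Pow(Add(-94, Add(-3, 20)), 2) = Pow(Add(-94, 17), 2) = Pow(-77, 2) = 5929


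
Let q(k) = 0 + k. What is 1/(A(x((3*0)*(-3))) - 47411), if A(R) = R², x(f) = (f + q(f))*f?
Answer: -1/47411 ≈ -2.1092e-5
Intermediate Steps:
q(k) = k
x(f) = 2*f² (x(f) = (f + f)*f = (2*f)*f = 2*f²)
1/(A(x((3*0)*(-3))) - 47411) = 1/((2*((3*0)*(-3))²)² - 47411) = 1/((2*(0*(-3))²)² - 47411) = 1/((2*0²)² - 47411) = 1/((2*0)² - 47411) = 1/(0² - 47411) = 1/(0 - 47411) = 1/(-47411) = -1/47411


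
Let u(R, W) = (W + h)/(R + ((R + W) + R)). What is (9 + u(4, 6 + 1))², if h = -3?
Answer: 30625/361 ≈ 84.834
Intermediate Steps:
u(R, W) = (-3 + W)/(W + 3*R) (u(R, W) = (W - 3)/(R + ((R + W) + R)) = (-3 + W)/(R + (W + 2*R)) = (-3 + W)/(W + 3*R))
(9 + u(4, 6 + 1))² = (9 + (-3 + (6 + 1))/((6 + 1) + 3*4))² = (9 + (-3 + 7)/(7 + 12))² = (9 + 4/19)² = (175/19)² = 30625/361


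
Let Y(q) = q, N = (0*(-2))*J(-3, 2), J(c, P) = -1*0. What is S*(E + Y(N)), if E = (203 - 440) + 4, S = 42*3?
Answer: -29358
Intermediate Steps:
J(c, P) = 0
N = 0 (N = (0*(-2))*0 = 0*0 = 0)
S = 126
E = -233 (E = -237 + 4 = -233)
S*(E + Y(N)) = 126*(-233 + 0) = 126*(-233) = -29358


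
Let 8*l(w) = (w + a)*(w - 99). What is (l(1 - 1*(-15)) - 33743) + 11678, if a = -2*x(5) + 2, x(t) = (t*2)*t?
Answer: -84857/4 ≈ -21214.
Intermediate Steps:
x(t) = 2*t**2 (x(t) = (2*t)*t = 2*t**2)
a = -98 (a = -4*5**2 + 2 = -4*25 + 2 = -2*50 + 2 = -100 + 2 = -98)
l(w) = (-99 + w)*(-98 + w)/8 (l(w) = ((w - 98)*(w - 99))/8 = ((-98 + w)*(-99 + w))/8 = ((-99 + w)*(-98 + w))/8 = (-99 + w)*(-98 + w)/8)
(l(1 - 1*(-15)) - 33743) + 11678 = ((4851/4 - 197*(1 - 1*(-15))/8 + (1 - 1*(-15))**2/8) - 33743) + 11678 = ((4851/4 - 197*(1 + 15)/8 + (1 + 15)**2/8) - 33743) + 11678 = ((4851/4 - 197/8*16 + (1/8)*16**2) - 33743) + 11678 = ((4851/4 - 394 + (1/8)*256) - 33743) + 11678 = ((4851/4 - 394 + 32) - 33743) + 11678 = (3403/4 - 33743) + 11678 = -131569/4 + 11678 = -84857/4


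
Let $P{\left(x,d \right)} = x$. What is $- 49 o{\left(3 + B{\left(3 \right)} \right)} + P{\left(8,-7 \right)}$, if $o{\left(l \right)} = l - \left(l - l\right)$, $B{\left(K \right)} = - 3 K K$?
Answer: $1184$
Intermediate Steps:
$B{\left(K \right)} = - 3 K^{2}$
$o{\left(l \right)} = l$ ($o{\left(l \right)} = l - 0 = l + 0 = l$)
$- 49 o{\left(3 + B{\left(3 \right)} \right)} + P{\left(8,-7 \right)} = - 49 \left(3 - 3 \cdot 3^{2}\right) + 8 = - 49 \left(3 - 27\right) + 8 = \left(-49\right) \left(-24\right) + 8 = 1176 + 8 = 1184$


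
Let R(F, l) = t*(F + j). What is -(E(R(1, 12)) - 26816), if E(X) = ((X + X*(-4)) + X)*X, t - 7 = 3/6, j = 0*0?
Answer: 53857/2 ≈ 26929.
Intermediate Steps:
j = 0
t = 15/2 (t = 7 + 3/6 = 7 + 3*(⅙) = 7 + ½ = 15/2 ≈ 7.5000)
R(F, l) = 15*F/2 (R(F, l) = 15*(F + 0)/2 = 15*F/2)
E(X) = -2*X² (E(X) = ((X - 4*X) + X)*X = (-3*X + X)*X = (-2*X)*X = -2*X²)
-(E(R(1, 12)) - 26816) = -(-2*((15/2)*1)² - 26816) = -(-2*(15/2)² - 26816) = -(-2*225/4 - 26816) = -(-225/2 - 26816) = -1*(-53857/2) = 53857/2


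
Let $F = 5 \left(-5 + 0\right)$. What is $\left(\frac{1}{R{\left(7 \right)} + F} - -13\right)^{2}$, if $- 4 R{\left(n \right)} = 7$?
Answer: $\frac{1923769}{11449} \approx 168.03$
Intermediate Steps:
$R{\left(n \right)} = - \frac{7}{4}$ ($R{\left(n \right)} = \left(- \frac{1}{4}\right) 7 = - \frac{7}{4}$)
$F = -25$ ($F = 5 \left(-5\right) = -25$)
$\left(\frac{1}{R{\left(7 \right)} + F} - -13\right)^{2} = \left(\frac{1}{- \frac{7}{4} - 25} - -13\right)^{2} = \left(\frac{1}{- \frac{107}{4}} + \left(-8 + 21\right)\right)^{2} = \left(- \frac{4}{107} + 13\right)^{2} = \left(\frac{1387}{107}\right)^{2} = \frac{1923769}{11449}$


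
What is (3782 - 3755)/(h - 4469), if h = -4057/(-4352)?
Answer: -13056/2160559 ≈ -0.0060429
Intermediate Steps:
h = 4057/4352 (h = -4057*(-1/4352) = 4057/4352 ≈ 0.93221)
(3782 - 3755)/(h - 4469) = (3782 - 3755)/(4057/4352 - 4469) = 27/(-19445031/4352) = 27*(-4352/19445031) = -13056/2160559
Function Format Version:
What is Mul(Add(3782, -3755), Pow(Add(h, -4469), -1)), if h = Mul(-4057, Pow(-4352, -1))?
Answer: Rational(-13056, 2160559) ≈ -0.0060429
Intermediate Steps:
h = Rational(4057, 4352) (h = Mul(-4057, Rational(-1, 4352)) = Rational(4057, 4352) ≈ 0.93221)
Mul(Add(3782, -3755), Pow(Add(h, -4469), -1)) = Mul(Add(3782, -3755), Pow(Add(Rational(4057, 4352), -4469), -1)) = Mul(27, Pow(Rational(-19445031, 4352), -1)) = Mul(27, Rational(-4352, 19445031)) = Rational(-13056, 2160559)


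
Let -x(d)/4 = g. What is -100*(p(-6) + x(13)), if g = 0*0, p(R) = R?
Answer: 600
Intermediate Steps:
g = 0
x(d) = 0 (x(d) = -4*0 = 0)
-100*(p(-6) + x(13)) = -100*(-6 + 0) = -100*(-6) = 600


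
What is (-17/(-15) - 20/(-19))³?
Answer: 241804367/23149125 ≈ 10.446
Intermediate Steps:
(-17/(-15) - 20/(-19))³ = (-17*(-1/15) - 20*(-1/19))³ = (17/15 + 20/19)³ = (623/285)³ = 241804367/23149125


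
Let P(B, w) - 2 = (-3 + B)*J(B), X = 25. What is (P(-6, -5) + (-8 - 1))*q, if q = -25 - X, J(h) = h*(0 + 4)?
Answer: -10450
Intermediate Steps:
J(h) = 4*h (J(h) = h*4 = 4*h)
P(B, w) = 2 + 4*B*(-3 + B) (P(B, w) = 2 + (-3 + B)*(4*B) = 2 + 4*B*(-3 + B))
q = -50 (q = -25 - 1*25 = -25 - 25 = -50)
(P(-6, -5) + (-8 - 1))*q = ((2 - 12*(-6) + 4*(-6)**2) + (-8 - 1))*(-50) = ((2 + 72 + 4*36) - 9)*(-50) = ((2 + 72 + 144) - 9)*(-50) = (218 - 9)*(-50) = 209*(-50) = -10450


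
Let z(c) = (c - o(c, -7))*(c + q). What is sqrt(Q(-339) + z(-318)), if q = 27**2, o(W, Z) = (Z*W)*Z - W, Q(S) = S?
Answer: sqrt(6142467) ≈ 2478.4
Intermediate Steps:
o(W, Z) = -W + W*Z**2 (o(W, Z) = (W*Z)*Z - W = W*Z**2 - W = -W + W*Z**2)
q = 729
z(c) = -47*c*(729 + c) (z(c) = (c - c*(-1 + (-7)**2))*(c + 729) = (c - c*(-1 + 49))*(729 + c) = (c - c*48)*(729 + c) = (c - 48*c)*(729 + c) = (-47*c)*(729 + c) = -47*c*(729 + c))
sqrt(Q(-339) + z(-318)) = sqrt(-339 + 47*(-318)*(-729 - 1*(-318))) = sqrt(-339 + 47*(-318)*(-729 + 318)) = sqrt(-339 + 47*(-318)*(-411)) = sqrt(-339 + 6142806) = sqrt(6142467)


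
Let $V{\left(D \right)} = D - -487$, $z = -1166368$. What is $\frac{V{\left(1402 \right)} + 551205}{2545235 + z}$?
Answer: $\frac{553094}{1378867} \approx 0.40112$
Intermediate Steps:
$V{\left(D \right)} = 487 + D$ ($V{\left(D \right)} = D + 487 = 487 + D$)
$\frac{V{\left(1402 \right)} + 551205}{2545235 + z} = \frac{\left(487 + 1402\right) + 551205}{2545235 - 1166368} = \frac{1889 + 551205}{1378867} = 553094 \cdot \frac{1}{1378867} = \frac{553094}{1378867}$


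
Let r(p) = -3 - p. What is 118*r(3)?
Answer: -708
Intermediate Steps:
118*r(3) = 118*(-3 - 1*3) = 118*(-3 - 3) = 118*(-6) = -708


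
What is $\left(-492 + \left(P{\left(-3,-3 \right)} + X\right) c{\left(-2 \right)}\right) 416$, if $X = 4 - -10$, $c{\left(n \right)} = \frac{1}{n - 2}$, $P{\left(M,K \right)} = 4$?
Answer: $-206544$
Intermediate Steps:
$c{\left(n \right)} = \frac{1}{-2 + n}$
$X = 14$ ($X = 4 + 10 = 14$)
$\left(-492 + \left(P{\left(-3,-3 \right)} + X\right) c{\left(-2 \right)}\right) 416 = \left(-492 + \frac{4 + 14}{-2 - 2}\right) 416 = \left(-492 + \frac{18}{-4}\right) 416 = \left(-492 + 18 \left(- \frac{1}{4}\right)\right) 416 = \left(-492 - \frac{9}{2}\right) 416 = \left(- \frac{993}{2}\right) 416 = -206544$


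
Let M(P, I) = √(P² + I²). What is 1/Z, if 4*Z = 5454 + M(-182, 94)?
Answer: 5454/7426039 - 2*√10490/7426039 ≈ 0.00070686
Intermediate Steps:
M(P, I) = √(I² + P²)
Z = 2727/2 + √10490/2 (Z = (5454 + √(94² + (-182)²))/4 = (5454 + √(8836 + 33124))/4 = (5454 + √41960)/4 = (5454 + 2*√10490)/4 = 2727/2 + √10490/2 ≈ 1414.7)
1/Z = 1/(2727/2 + √10490/2)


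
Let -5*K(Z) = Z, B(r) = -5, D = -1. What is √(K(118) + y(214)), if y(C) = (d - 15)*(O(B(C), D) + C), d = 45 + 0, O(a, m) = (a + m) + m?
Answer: 2*√38665/5 ≈ 78.654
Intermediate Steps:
K(Z) = -Z/5
O(a, m) = a + 2*m
d = 45
y(C) = -210 + 30*C (y(C) = (45 - 15)*((-5 + 2*(-1)) + C) = 30*((-5 - 2) + C) = 30*(-7 + C) = -210 + 30*C)
√(K(118) + y(214)) = √(-⅕*118 + (-210 + 30*214)) = √(-118/5 + (-210 + 6420)) = √(-118/5 + 6210) = √(30932/5) = 2*√38665/5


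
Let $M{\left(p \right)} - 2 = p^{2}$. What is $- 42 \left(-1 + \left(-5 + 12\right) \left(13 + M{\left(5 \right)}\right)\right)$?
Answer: $-11718$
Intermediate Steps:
$M{\left(p \right)} = 2 + p^{2}$
$- 42 \left(-1 + \left(-5 + 12\right) \left(13 + M{\left(5 \right)}\right)\right) = - 42 \left(-1 + \left(-5 + 12\right) \left(13 + \left(2 + 5^{2}\right)\right)\right) = - 42 \left(-1 + 7 \left(13 + \left(2 + 25\right)\right)\right) = - 42 \left(-1 + 7 \left(13 + 27\right)\right) = - 42 \left(-1 + 7 \cdot 40\right) = - 42 \left(-1 + 280\right) = \left(-42\right) 279 = -11718$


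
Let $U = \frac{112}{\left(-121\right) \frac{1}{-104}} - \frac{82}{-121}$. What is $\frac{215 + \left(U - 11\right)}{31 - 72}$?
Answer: $- \frac{36414}{4961} \approx -7.34$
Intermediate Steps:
$U = \frac{11730}{121}$ ($U = \frac{112}{\left(-121\right) \left(- \frac{1}{104}\right)} - - \frac{82}{121} = \frac{112}{\frac{121}{104}} + \frac{82}{121} = 112 \cdot \frac{104}{121} + \frac{82}{121} = \frac{11648}{121} + \frac{82}{121} = \frac{11730}{121} \approx 96.942$)
$\frac{215 + \left(U - 11\right)}{31 - 72} = \frac{215 + \left(\frac{11730}{121} - 11\right)}{31 - 72} = \frac{215 + \left(\frac{11730}{121} - 11\right)}{-41} = \left(215 + \frac{10399}{121}\right) \left(- \frac{1}{41}\right) = \frac{36414}{121} \left(- \frac{1}{41}\right) = - \frac{36414}{4961}$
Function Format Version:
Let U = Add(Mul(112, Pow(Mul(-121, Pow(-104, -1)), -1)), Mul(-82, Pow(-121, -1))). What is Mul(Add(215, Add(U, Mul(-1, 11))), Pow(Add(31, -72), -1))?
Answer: Rational(-36414, 4961) ≈ -7.3400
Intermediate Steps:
U = Rational(11730, 121) (U = Add(Mul(112, Pow(Mul(-121, Rational(-1, 104)), -1)), Mul(-82, Rational(-1, 121))) = Add(Mul(112, Pow(Rational(121, 104), -1)), Rational(82, 121)) = Add(Mul(112, Rational(104, 121)), Rational(82, 121)) = Add(Rational(11648, 121), Rational(82, 121)) = Rational(11730, 121) ≈ 96.942)
Mul(Add(215, Add(U, Mul(-1, 11))), Pow(Add(31, -72), -1)) = Mul(Add(215, Add(Rational(11730, 121), Mul(-1, 11))), Pow(Add(31, -72), -1)) = Mul(Add(215, Add(Rational(11730, 121), -11)), Pow(-41, -1)) = Mul(Add(215, Rational(10399, 121)), Rational(-1, 41)) = Mul(Rational(36414, 121), Rational(-1, 41)) = Rational(-36414, 4961)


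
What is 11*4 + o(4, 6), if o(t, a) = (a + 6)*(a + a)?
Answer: 188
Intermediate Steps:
o(t, a) = 2*a*(6 + a) (o(t, a) = (6 + a)*(2*a) = 2*a*(6 + a))
11*4 + o(4, 6) = 11*4 + 2*6*(6 + 6) = 44 + 2*6*12 = 44 + 144 = 188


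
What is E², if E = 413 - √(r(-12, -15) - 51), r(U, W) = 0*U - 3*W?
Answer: (413 - I*√6)² ≈ 1.7056e+5 - 2023.0*I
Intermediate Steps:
r(U, W) = -3*W (r(U, W) = 0 - 3*W = -3*W)
E = 413 - I*√6 (E = 413 - √(-3*(-15) - 51) = 413 - √(45 - 51) = 413 - √(-6) = 413 - I*√6 ≈ 413.0 - 2.4495*I)
E² = (413 - I*√6)²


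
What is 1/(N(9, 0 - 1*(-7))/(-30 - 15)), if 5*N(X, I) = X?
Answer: -25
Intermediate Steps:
N(X, I) = X/5
1/(N(9, 0 - 1*(-7))/(-30 - 15)) = 1/(((⅕)*9)/(-30 - 15)) = 1/((9/5)/(-45)) = 1/((9/5)*(-1/45)) = 1/(-1/25) = -25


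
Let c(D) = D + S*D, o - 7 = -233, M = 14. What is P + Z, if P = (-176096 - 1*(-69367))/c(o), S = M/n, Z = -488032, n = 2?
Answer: -882255127/1808 ≈ -4.8797e+5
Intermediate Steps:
o = -226 (o = 7 - 233 = -226)
S = 7 (S = 14/2 = 14*(½) = 7)
c(D) = 8*D (c(D) = D + 7*D = 8*D)
P = 106729/1808 (P = (-176096 - 1*(-69367))/((8*(-226))) = (-176096 + 69367)/(-1808) = -106729*(-1/1808) = 106729/1808 ≈ 59.031)
P + Z = 106729/1808 - 488032 = -882255127/1808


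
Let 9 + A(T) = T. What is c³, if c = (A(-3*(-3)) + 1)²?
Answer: 1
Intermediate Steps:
A(T) = -9 + T
c = 1 (c = ((-9 - 3*(-3)) + 1)² = ((-9 + 9) + 1)² = (0 + 1)² = 1² = 1)
c³ = 1³ = 1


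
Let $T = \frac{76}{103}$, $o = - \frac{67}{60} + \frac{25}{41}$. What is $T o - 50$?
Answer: $- \frac{3190943}{63345} \approx -50.374$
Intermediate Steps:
$o = - \frac{1247}{2460}$ ($o = \left(-67\right) \frac{1}{60} + 25 \cdot \frac{1}{41} = - \frac{67}{60} + \frac{25}{41} = - \frac{1247}{2460} \approx -0.50691$)
$T = \frac{76}{103}$ ($T = 76 \cdot \frac{1}{103} = \frac{76}{103} \approx 0.73786$)
$T o - 50 = \frac{76}{103} \left(- \frac{1247}{2460}\right) - 50 = - \frac{23693}{63345} - 50 = - \frac{3190943}{63345}$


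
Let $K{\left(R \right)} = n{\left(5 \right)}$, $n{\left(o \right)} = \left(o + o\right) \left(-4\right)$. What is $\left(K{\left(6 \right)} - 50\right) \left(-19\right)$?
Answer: $1710$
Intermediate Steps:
$n{\left(o \right)} = - 8 o$ ($n{\left(o \right)} = 2 o \left(-4\right) = - 8 o$)
$K{\left(R \right)} = -40$ ($K{\left(R \right)} = \left(-8\right) 5 = -40$)
$\left(K{\left(6 \right)} - 50\right) \left(-19\right) = \left(-40 - 50\right) \left(-19\right) = \left(-90\right) \left(-19\right) = 1710$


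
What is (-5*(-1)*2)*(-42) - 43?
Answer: -463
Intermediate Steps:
(-5*(-1)*2)*(-42) - 43 = (5*2)*(-42) - 43 = 10*(-42) - 43 = -420 - 43 = -463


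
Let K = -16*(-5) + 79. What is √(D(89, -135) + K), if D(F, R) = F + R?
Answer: √113 ≈ 10.630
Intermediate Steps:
K = 159 (K = 80 + 79 = 159)
√(D(89, -135) + K) = √((89 - 135) + 159) = √(-46 + 159) = √113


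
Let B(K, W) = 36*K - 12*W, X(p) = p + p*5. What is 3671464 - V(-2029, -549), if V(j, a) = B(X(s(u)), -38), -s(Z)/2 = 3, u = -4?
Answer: 3672304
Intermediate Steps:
s(Z) = -6 (s(Z) = -2*3 = -6)
X(p) = 6*p (X(p) = p + 5*p = 6*p)
B(K, W) = -12*W + 36*K
V(j, a) = -840 (V(j, a) = -12*(-38) + 36*(6*(-6)) = 456 + 36*(-36) = 456 - 1296 = -840)
3671464 - V(-2029, -549) = 3671464 - 1*(-840) = 3671464 + 840 = 3672304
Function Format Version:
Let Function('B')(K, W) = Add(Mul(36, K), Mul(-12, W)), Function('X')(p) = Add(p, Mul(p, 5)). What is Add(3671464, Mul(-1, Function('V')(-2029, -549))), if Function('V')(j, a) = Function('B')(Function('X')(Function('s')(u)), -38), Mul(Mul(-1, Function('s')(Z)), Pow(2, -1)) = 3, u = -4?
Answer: 3672304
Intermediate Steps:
Function('s')(Z) = -6 (Function('s')(Z) = Mul(-2, 3) = -6)
Function('X')(p) = Mul(6, p) (Function('X')(p) = Add(p, Mul(5, p)) = Mul(6, p))
Function('B')(K, W) = Add(Mul(-12, W), Mul(36, K))
Function('V')(j, a) = -840 (Function('V')(j, a) = Add(Mul(-12, -38), Mul(36, Mul(6, -6))) = Add(456, Mul(36, -36)) = Add(456, -1296) = -840)
Add(3671464, Mul(-1, Function('V')(-2029, -549))) = Add(3671464, Mul(-1, -840)) = Add(3671464, 840) = 3672304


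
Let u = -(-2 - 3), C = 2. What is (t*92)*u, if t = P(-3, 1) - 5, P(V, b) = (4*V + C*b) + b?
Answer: -6440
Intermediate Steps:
P(V, b) = 3*b + 4*V (P(V, b) = (4*V + 2*b) + b = (2*b + 4*V) + b = 3*b + 4*V)
u = 5 (u = -1*(-5) = 5)
t = -14 (t = (3*1 + 4*(-3)) - 5 = (3 - 12) - 5 = -9 - 5 = -14)
(t*92)*u = -14*92*5 = -1288*5 = -6440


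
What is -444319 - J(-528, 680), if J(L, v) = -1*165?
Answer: -444154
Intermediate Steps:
J(L, v) = -165
-444319 - J(-528, 680) = -444319 - 1*(-165) = -444319 + 165 = -444154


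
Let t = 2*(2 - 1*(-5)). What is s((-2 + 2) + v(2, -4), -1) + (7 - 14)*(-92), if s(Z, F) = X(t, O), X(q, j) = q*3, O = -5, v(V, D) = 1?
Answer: 686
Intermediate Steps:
t = 14 (t = 2*(2 + 5) = 2*7 = 14)
X(q, j) = 3*q
s(Z, F) = 42 (s(Z, F) = 3*14 = 42)
s((-2 + 2) + v(2, -4), -1) + (7 - 14)*(-92) = 42 + (7 - 14)*(-92) = 42 - 7*(-92) = 42 + 644 = 686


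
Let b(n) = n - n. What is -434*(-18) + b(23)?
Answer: 7812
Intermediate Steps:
b(n) = 0
-434*(-18) + b(23) = -434*(-18) + 0 = 7812 + 0 = 7812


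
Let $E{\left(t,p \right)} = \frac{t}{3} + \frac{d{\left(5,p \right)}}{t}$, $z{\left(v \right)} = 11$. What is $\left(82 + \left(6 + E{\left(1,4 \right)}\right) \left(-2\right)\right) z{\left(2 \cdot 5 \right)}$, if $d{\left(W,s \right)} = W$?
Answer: $\frac{1958}{3} \approx 652.67$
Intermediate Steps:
$E{\left(t,p \right)} = \frac{5}{t} + \frac{t}{3}$ ($E{\left(t,p \right)} = \frac{t}{3} + \frac{5}{t} = \frac{5}{t} + \frac{t}{3}$)
$\left(82 + \left(6 + E{\left(1,4 \right)}\right) \left(-2\right)\right) z{\left(2 \cdot 5 \right)} = \left(82 + \left(6 + \left(\frac{5}{1} + \frac{1}{3} \cdot 1\right)\right) \left(-2\right)\right) 11 = \left(82 + \left(6 + \left(5 \cdot 1 + \frac{1}{3}\right)\right) \left(-2\right)\right) 11 = \left(82 + \left(6 + \left(5 + \frac{1}{3}\right)\right) \left(-2\right)\right) 11 = \left(82 + \left(6 + \frac{16}{3}\right) \left(-2\right)\right) 11 = \left(82 + \frac{34}{3} \left(-2\right)\right) 11 = \left(82 - \frac{68}{3}\right) 11 = \frac{178}{3} \cdot 11 = \frac{1958}{3}$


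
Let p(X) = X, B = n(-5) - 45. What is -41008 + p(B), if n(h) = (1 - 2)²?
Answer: -41052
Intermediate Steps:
n(h) = 1 (n(h) = (-1)² = 1)
B = -44 (B = 1 - 45 = -44)
-41008 + p(B) = -41008 - 44 = -41052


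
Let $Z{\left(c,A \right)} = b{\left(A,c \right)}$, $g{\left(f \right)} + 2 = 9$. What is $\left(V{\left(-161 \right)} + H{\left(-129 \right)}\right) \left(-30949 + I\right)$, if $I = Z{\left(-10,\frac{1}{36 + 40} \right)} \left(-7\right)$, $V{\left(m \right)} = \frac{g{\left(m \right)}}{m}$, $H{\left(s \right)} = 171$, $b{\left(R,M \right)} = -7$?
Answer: $- \frac{121498800}{23} \approx -5.2826 \cdot 10^{6}$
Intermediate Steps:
$g{\left(f \right)} = 7$ ($g{\left(f \right)} = -2 + 9 = 7$)
$Z{\left(c,A \right)} = -7$
$V{\left(m \right)} = \frac{7}{m}$
$I = 49$ ($I = \left(-7\right) \left(-7\right) = 49$)
$\left(V{\left(-161 \right)} + H{\left(-129 \right)}\right) \left(-30949 + I\right) = \left(\frac{7}{-161} + 171\right) \left(-30949 + 49\right) = \left(7 \left(- \frac{1}{161}\right) + 171\right) \left(-30900\right) = \left(- \frac{1}{23} + 171\right) \left(-30900\right) = \frac{3932}{23} \left(-30900\right) = - \frac{121498800}{23}$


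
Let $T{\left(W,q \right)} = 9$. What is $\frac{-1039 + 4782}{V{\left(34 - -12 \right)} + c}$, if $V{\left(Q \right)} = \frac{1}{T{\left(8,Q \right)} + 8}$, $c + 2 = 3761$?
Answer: $\frac{63631}{63904} \approx 0.99573$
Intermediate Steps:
$c = 3759$ ($c = -2 + 3761 = 3759$)
$V{\left(Q \right)} = \frac{1}{17}$ ($V{\left(Q \right)} = \frac{1}{9 + 8} = \frac{1}{17}$)
$\frac{-1039 + 4782}{V{\left(34 - -12 \right)} + c} = \frac{-1039 + 4782}{\frac{1}{17} + 3759} = \frac{3743}{\frac{63904}{17}} = 3743 \cdot \frac{17}{63904} = \frac{63631}{63904}$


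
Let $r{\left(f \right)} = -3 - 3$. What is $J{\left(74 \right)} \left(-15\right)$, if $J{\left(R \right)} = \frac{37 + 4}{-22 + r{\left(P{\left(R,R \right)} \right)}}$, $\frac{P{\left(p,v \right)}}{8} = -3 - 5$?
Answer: $\frac{615}{28} \approx 21.964$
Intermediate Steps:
$P{\left(p,v \right)} = -64$ ($P{\left(p,v \right)} = 8 \left(-3 - 5\right) = 8 \left(-8\right) = -64$)
$r{\left(f \right)} = -6$ ($r{\left(f \right)} = -3 - 3 = -6$)
$J{\left(R \right)} = - \frac{41}{28}$ ($J{\left(R \right)} = \frac{37 + 4}{-22 - 6} = \frac{41}{-28} = 41 \left(- \frac{1}{28}\right) = - \frac{41}{28}$)
$J{\left(74 \right)} \left(-15\right) = \left(- \frac{41}{28}\right) \left(-15\right) = \frac{615}{28}$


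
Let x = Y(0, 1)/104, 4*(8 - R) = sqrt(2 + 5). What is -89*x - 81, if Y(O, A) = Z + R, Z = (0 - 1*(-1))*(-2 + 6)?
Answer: -2373/26 + 89*sqrt(7)/416 ≈ -90.703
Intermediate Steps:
Z = 4 (Z = (0 + 1)*4 = 1*4 = 4)
R = 8 - sqrt(7)/4 (R = 8 - sqrt(2 + 5)/4 = 8 - sqrt(7)/4 ≈ 7.3386)
Y(O, A) = 12 - sqrt(7)/4 (Y(O, A) = 4 + (8 - sqrt(7)/4) = 12 - sqrt(7)/4)
x = 3/26 - sqrt(7)/416 (x = (12 - sqrt(7)/4)/104 = (12 - sqrt(7)/4)*(1/104) = 3/26 - sqrt(7)/416 ≈ 0.10902)
-89*x - 81 = -89*(3/26 - sqrt(7)/416) - 81 = (-267/26 + 89*sqrt(7)/416) - 81 = -2373/26 + 89*sqrt(7)/416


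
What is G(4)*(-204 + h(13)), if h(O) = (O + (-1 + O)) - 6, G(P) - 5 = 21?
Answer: -4810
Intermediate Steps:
G(P) = 26 (G(P) = 5 + 21 = 26)
h(O) = -7 + 2*O (h(O) = (-1 + 2*O) - 6 = -7 + 2*O)
G(4)*(-204 + h(13)) = 26*(-204 + (-7 + 2*13)) = 26*(-204 + (-7 + 26)) = 26*(-204 + 19) = 26*(-185) = -4810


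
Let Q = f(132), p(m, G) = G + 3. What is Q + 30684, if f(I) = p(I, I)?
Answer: 30819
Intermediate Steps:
p(m, G) = 3 + G
f(I) = 3 + I
Q = 135 (Q = 3 + 132 = 135)
Q + 30684 = 135 + 30684 = 30819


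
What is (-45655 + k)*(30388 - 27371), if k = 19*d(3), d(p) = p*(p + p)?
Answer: -136709321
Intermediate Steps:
d(p) = 2*p² (d(p) = p*(2*p) = 2*p²)
k = 342 (k = 19*(2*3²) = 19*(2*9) = 19*18 = 342)
(-45655 + k)*(30388 - 27371) = (-45655 + 342)*(30388 - 27371) = -45313*3017 = -136709321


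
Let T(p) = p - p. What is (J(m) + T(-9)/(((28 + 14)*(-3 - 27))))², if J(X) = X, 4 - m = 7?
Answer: 9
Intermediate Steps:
m = -3 (m = 4 - 1*7 = 4 - 7 = -3)
T(p) = 0
(J(m) + T(-9)/(((28 + 14)*(-3 - 27))))² = (-3 + 0/(((28 + 14)*(-3 - 27))))² = (-3 + 0/((42*(-30))))² = (-3 + 0/(-1260))² = (-3 + 0*(-1/1260))² = (-3 + 0)² = (-3)² = 9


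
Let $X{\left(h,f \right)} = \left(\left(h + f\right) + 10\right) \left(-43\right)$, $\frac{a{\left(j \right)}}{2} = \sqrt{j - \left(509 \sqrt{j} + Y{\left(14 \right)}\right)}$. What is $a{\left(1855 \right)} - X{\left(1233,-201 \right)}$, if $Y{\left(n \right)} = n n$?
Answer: $44806 + 2 \sqrt{1659 - 509 \sqrt{1855}} \approx 44806.0 + 284.7 i$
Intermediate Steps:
$Y{\left(n \right)} = n^{2}$
$a{\left(j \right)} = 2 \sqrt{-196 + j - 509 \sqrt{j}}$ ($a{\left(j \right)} = 2 \sqrt{j - \left(196 + 509 \sqrt{j}\right)} = 2 \sqrt{-196 + j - 509 \sqrt{j}}$)
$X{\left(h,f \right)} = -430 - 43 f - 43 h$ ($X{\left(h,f \right)} = \left(\left(f + h\right) + 10\right) \left(-43\right) = \left(10 + f + h\right) \left(-43\right) = -430 - 43 f - 43 h$)
$a{\left(1855 \right)} - X{\left(1233,-201 \right)} = 2 \sqrt{-196 + 1855 - 509 \sqrt{1855}} - \left(-430 - -8643 - 53019\right) = 2 \sqrt{1659 - 509 \sqrt{1855}} - \left(-430 + 8643 - 53019\right) = 2 \sqrt{1659 - 509 \sqrt{1855}} - -44806 = 2 \sqrt{1659 - 509 \sqrt{1855}} + 44806 = 44806 + 2 \sqrt{1659 - 509 \sqrt{1855}}$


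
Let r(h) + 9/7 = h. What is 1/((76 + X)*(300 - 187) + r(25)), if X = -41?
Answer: 7/27851 ≈ 0.00025134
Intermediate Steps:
r(h) = -9/7 + h
1/((76 + X)*(300 - 187) + r(25)) = 1/((76 - 41)*(300 - 187) + (-9/7 + 25)) = 1/(35*113 + 166/7) = 1/(3955 + 166/7) = 1/(27851/7) = 7/27851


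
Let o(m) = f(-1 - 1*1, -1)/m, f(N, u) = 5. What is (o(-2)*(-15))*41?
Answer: 3075/2 ≈ 1537.5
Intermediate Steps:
o(m) = 5/m
(o(-2)*(-15))*41 = ((5/(-2))*(-15))*41 = ((5*(-½))*(-15))*41 = -5/2*(-15)*41 = (75/2)*41 = 3075/2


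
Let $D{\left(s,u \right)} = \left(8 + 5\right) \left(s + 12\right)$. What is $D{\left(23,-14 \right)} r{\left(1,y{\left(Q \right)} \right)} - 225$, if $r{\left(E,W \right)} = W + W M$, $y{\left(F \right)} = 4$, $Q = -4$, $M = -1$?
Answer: $-225$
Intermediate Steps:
$r{\left(E,W \right)} = 0$ ($r{\left(E,W \right)} = W + W \left(-1\right) = W - W = 0$)
$D{\left(s,u \right)} = 156 + 13 s$ ($D{\left(s,u \right)} = 13 \left(12 + s\right) = 156 + 13 s$)
$D{\left(23,-14 \right)} r{\left(1,y{\left(Q \right)} \right)} - 225 = \left(156 + 13 \cdot 23\right) 0 - 225 = \left(156 + 299\right) 0 - 225 = 455 \cdot 0 - 225 = 0 - 225 = -225$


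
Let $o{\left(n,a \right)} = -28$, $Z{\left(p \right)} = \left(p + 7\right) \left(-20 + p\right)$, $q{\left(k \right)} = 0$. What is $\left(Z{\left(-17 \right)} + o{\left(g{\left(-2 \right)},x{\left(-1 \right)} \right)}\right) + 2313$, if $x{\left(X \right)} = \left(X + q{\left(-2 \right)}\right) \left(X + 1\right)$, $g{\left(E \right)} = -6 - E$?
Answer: $2655$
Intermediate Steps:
$x{\left(X \right)} = X \left(1 + X\right)$ ($x{\left(X \right)} = \left(X + 0\right) \left(X + 1\right) = X \left(1 + X\right)$)
$Z{\left(p \right)} = \left(-20 + p\right) \left(7 + p\right)$ ($Z{\left(p \right)} = \left(7 + p\right) \left(-20 + p\right) = \left(-20 + p\right) \left(7 + p\right)$)
$\left(Z{\left(-17 \right)} + o{\left(g{\left(-2 \right)},x{\left(-1 \right)} \right)}\right) + 2313 = \left(\left(-140 + \left(-17\right)^{2} - -221\right) - 28\right) + 2313 = \left(\left(-140 + 289 + 221\right) - 28\right) + 2313 = \left(370 - 28\right) + 2313 = 342 + 2313 = 2655$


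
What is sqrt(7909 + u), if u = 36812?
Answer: 3*sqrt(4969) ≈ 211.47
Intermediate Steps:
sqrt(7909 + u) = sqrt(7909 + 36812) = sqrt(44721) = 3*sqrt(4969)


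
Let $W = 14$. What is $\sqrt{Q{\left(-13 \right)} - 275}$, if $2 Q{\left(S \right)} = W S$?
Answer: $i \sqrt{366} \approx 19.131 i$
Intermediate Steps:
$Q{\left(S \right)} = 7 S$ ($Q{\left(S \right)} = \frac{14 S}{2} = 7 S$)
$\sqrt{Q{\left(-13 \right)} - 275} = \sqrt{7 \left(-13\right) - 275} = \sqrt{-91 - 275} = \sqrt{-366} = i \sqrt{366}$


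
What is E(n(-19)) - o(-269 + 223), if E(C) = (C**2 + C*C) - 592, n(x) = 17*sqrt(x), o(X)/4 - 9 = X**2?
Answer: -20074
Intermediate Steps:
o(X) = 36 + 4*X**2
E(C) = -592 + 2*C**2 (E(C) = (C**2 + C**2) - 592 = 2*C**2 - 592 = -592 + 2*C**2)
E(n(-19)) - o(-269 + 223) = (-592 + 2*(17*sqrt(-19))**2) - (36 + 4*(-269 + 223)**2) = (-592 + 2*(17*(I*sqrt(19)))**2) - (36 + 4*(-46)**2) = (-592 + 2*(17*I*sqrt(19))**2) - (36 + 4*2116) = (-592 + 2*(-5491)) - (36 + 8464) = (-592 - 10982) - 1*8500 = -11574 - 8500 = -20074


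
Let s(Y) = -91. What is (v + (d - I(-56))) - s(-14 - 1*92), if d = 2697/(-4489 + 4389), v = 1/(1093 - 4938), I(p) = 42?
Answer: 1694087/76900 ≈ 22.030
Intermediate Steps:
v = -1/3845 (v = 1/(-3845) = -1/3845 ≈ -0.00026008)
d = -2697/100 (d = 2697/(-100) = 2697*(-1/100) = -2697/100 ≈ -26.970)
(v + (d - I(-56))) - s(-14 - 1*92) = (-1/3845 + (-2697/100 - 1*42)) - 1*(-91) = (-1/3845 + (-2697/100 - 42)) + 91 = (-1/3845 - 6897/100) + 91 = -5303813/76900 + 91 = 1694087/76900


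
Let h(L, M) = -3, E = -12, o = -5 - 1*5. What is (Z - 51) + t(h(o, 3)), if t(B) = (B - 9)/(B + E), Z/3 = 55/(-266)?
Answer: -67591/1330 ≈ -50.820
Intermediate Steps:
o = -10 (o = -5 - 5 = -10)
Z = -165/266 (Z = 3*(55/(-266)) = 3*(55*(-1/266)) = 3*(-55/266) = -165/266 ≈ -0.62030)
t(B) = (-9 + B)/(-12 + B) (t(B) = (B - 9)/(B - 12) = (-9 + B)/(-12 + B))
(Z - 51) + t(h(o, 3)) = (-165/266 - 51) + (-9 - 3)/(-12 - 3) = -13731/266 - 12/(-15) = -13731/266 - 1/15*(-12) = -13731/266 + 4/5 = -67591/1330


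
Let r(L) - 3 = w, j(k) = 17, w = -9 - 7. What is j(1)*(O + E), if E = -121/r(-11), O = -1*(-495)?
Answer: 111452/13 ≈ 8573.2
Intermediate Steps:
w = -16
r(L) = -13 (r(L) = 3 - 16 = -13)
O = 495
E = 121/13 (E = -121/(-13) = -121*(-1/13) = 121/13 ≈ 9.3077)
j(1)*(O + E) = 17*(495 + 121/13) = 17*(6556/13) = 111452/13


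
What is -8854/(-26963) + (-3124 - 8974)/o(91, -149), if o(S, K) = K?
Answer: 327517620/4017487 ≈ 81.523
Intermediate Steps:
-8854/(-26963) + (-3124 - 8974)/o(91, -149) = -8854/(-26963) + (-3124 - 8974)/(-149) = -8854*(-1/26963) - 12098*(-1/149) = 8854/26963 + 12098/149 = 327517620/4017487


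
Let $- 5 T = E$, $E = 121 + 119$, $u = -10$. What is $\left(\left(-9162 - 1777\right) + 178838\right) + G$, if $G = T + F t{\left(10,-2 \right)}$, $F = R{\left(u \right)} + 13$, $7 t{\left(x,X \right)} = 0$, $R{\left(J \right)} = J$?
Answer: $167851$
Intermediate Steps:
$t{\left(x,X \right)} = 0$ ($t{\left(x,X \right)} = \frac{1}{7} \cdot 0 = 0$)
$F = 3$ ($F = -10 + 13 = 3$)
$E = 240$
$T = -48$ ($T = \left(- \frac{1}{5}\right) 240 = -48$)
$G = -48$ ($G = -48 + 3 \cdot 0 = -48 + 0 = -48$)
$\left(\left(-9162 - 1777\right) + 178838\right) + G = \left(\left(-9162 - 1777\right) + 178838\right) - 48 = \left(-10939 + 178838\right) - 48 = 167899 - 48 = 167851$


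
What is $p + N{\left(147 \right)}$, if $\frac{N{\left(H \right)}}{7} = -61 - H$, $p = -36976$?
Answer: $-38432$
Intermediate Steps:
$N{\left(H \right)} = -427 - 7 H$ ($N{\left(H \right)} = 7 \left(-61 - H\right) = -427 - 7 H$)
$p + N{\left(147 \right)} = -36976 - 1456 = -38432$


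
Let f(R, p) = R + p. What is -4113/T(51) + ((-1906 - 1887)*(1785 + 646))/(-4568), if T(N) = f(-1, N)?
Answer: 221125483/114200 ≈ 1936.3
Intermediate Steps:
T(N) = -1 + N
-4113/T(51) + ((-1906 - 1887)*(1785 + 646))/(-4568) = -4113/(-1 + 51) + ((-1906 - 1887)*(1785 + 646))/(-4568) = -4113/50 - 3793*2431*(-1/4568) = -4113*1/50 - 9220783*(-1/4568) = -4113/50 + 9220783/4568 = 221125483/114200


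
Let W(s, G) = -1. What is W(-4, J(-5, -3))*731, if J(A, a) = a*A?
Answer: -731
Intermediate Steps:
J(A, a) = A*a
W(-4, J(-5, -3))*731 = -1*731 = -731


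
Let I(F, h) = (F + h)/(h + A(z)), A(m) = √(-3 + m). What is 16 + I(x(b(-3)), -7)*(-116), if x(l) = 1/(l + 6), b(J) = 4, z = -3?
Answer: 2*(-1721*I + 40*√6)/(5*(√6 + 7*I)) ≈ -85.869 - 35.647*I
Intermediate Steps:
x(l) = 1/(6 + l)
I(F, h) = (F + h)/(h + I*√6) (I(F, h) = (F + h)/(h + √(-3 - 3)) = (F + h)/(h + √(-6)) = (F + h)/(h + I*√6))
16 + I(x(b(-3)), -7)*(-116) = 16 + ((1/(6 + 4) - 7)/(-7 + I*√6))*(-116) = 16 + ((1/10 - 7)/(-7 + I*√6))*(-116) = 16 + ((⅒ - 7)/(-7 + I*√6))*(-116) = 16 + (-69/10/(-7 + I*√6))*(-116) = 16 - 69/(10*(-7 + I*√6))*(-116) = 16 + 4002/(5*(-7 + I*√6))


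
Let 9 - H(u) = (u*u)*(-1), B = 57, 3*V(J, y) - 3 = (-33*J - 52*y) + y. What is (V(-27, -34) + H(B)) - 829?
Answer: 3305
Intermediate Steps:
V(J, y) = 1 - 17*y - 11*J (V(J, y) = 1 + ((-33*J - 52*y) + y)/3 = 1 + ((-52*y - 33*J) + y)/3 = 1 + (-51*y - 33*J)/3 = 1 + (-17*y - 11*J) = 1 - 17*y - 11*J)
H(u) = 9 + u² (H(u) = 9 - u*u*(-1) = 9 - u²*(-1) = 9 - (-1)*u² = 9 + u²)
(V(-27, -34) + H(B)) - 829 = ((1 - 17*(-34) - 11*(-27)) + (9 + 57²)) - 829 = ((1 + 578 + 297) + (9 + 3249)) - 829 = (876 + 3258) - 829 = 4134 - 829 = 3305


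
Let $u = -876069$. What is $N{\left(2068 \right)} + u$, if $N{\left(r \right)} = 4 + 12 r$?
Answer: $-851249$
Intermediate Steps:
$N{\left(2068 \right)} + u = \left(4 + 12 \cdot 2068\right) - 876069 = \left(4 + 24816\right) - 876069 = 24820 - 876069 = -851249$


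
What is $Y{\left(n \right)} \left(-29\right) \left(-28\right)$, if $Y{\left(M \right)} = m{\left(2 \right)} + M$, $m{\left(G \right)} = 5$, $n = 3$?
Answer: $6496$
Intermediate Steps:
$Y{\left(M \right)} = 5 + M$
$Y{\left(n \right)} \left(-29\right) \left(-28\right) = \left(5 + 3\right) \left(-29\right) \left(-28\right) = 8 \left(-29\right) \left(-28\right) = \left(-232\right) \left(-28\right) = 6496$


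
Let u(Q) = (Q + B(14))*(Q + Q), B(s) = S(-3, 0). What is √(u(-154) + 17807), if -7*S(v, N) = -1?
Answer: √65195 ≈ 255.33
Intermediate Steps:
S(v, N) = ⅐ (S(v, N) = -⅐*(-1) = ⅐)
B(s) = ⅐
u(Q) = 2*Q*(⅐ + Q) (u(Q) = (Q + ⅐)*(Q + Q) = (⅐ + Q)*(2*Q) = 2*Q*(⅐ + Q))
√(u(-154) + 17807) = √((2/7)*(-154)*(1 + 7*(-154)) + 17807) = √((2/7)*(-154)*(1 - 1078) + 17807) = √((2/7)*(-154)*(-1077) + 17807) = √(47388 + 17807) = √65195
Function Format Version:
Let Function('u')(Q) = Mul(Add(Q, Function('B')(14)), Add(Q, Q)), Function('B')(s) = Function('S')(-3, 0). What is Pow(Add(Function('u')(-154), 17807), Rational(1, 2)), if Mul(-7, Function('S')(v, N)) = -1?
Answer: Pow(65195, Rational(1, 2)) ≈ 255.33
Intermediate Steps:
Function('S')(v, N) = Rational(1, 7) (Function('S')(v, N) = Mul(Rational(-1, 7), -1) = Rational(1, 7))
Function('B')(s) = Rational(1, 7)
Function('u')(Q) = Mul(2, Q, Add(Rational(1, 7), Q)) (Function('u')(Q) = Mul(Add(Q, Rational(1, 7)), Add(Q, Q)) = Mul(Add(Rational(1, 7), Q), Mul(2, Q)) = Mul(2, Q, Add(Rational(1, 7), Q)))
Pow(Add(Function('u')(-154), 17807), Rational(1, 2)) = Pow(Add(Mul(Rational(2, 7), -154, Add(1, Mul(7, -154))), 17807), Rational(1, 2)) = Pow(Add(Mul(Rational(2, 7), -154, Add(1, -1078)), 17807), Rational(1, 2)) = Pow(Add(Mul(Rational(2, 7), -154, -1077), 17807), Rational(1, 2)) = Pow(Add(47388, 17807), Rational(1, 2)) = Pow(65195, Rational(1, 2))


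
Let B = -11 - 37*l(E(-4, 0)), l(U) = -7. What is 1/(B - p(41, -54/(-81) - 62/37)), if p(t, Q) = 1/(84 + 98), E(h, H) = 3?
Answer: 182/45135 ≈ 0.0040323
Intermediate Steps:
p(t, Q) = 1/182
B = 248 (B = -11 - 37*(-7) = -11 + 259 = 248)
1/(B - p(41, -54/(-81) - 62/37)) = 1/(248 - 1*1/182) = 1/(248 - 1/182) = 1/(45135/182) = 182/45135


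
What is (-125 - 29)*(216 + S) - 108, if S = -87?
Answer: -19974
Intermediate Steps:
(-125 - 29)*(216 + S) - 108 = (-125 - 29)*(216 - 87) - 108 = -154*129 - 108 = -19866 - 108 = -19974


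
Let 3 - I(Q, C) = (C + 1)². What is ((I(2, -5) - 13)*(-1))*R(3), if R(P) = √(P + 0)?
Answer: 26*√3 ≈ 45.033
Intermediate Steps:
I(Q, C) = 3 - (1 + C)² (I(Q, C) = 3 - (C + 1)² = 3 - (1 + C)²)
R(P) = √P
((I(2, -5) - 13)*(-1))*R(3) = (((3 - (1 - 5)²) - 13)*(-1))*√3 = (((3 - 1*(-4)²) - 13)*(-1))*√3 = (((3 - 1*16) - 13)*(-1))*√3 = (((3 - 16) - 13)*(-1))*√3 = ((-13 - 13)*(-1))*√3 = (-26*(-1))*√3 = 26*√3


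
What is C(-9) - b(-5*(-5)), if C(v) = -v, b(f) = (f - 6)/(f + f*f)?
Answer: 5831/650 ≈ 8.9708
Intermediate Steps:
b(f) = (-6 + f)/(f + f²)
C(-9) - b(-5*(-5)) = -1*(-9) - (-6 - 5*(-5))/(((-5*(-5)))*(1 - 5*(-5))) = 9 - (-6 + 25)/(25*(1 + 25)) = 9 - 19/(25*26) = 9 - 1*19/650 = 9 - 19/650 = 5831/650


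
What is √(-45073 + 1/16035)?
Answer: I*√11589224958390/16035 ≈ 212.3*I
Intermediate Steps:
√(-45073 + 1/16035) = √(-722745554/16035) = I*√11589224958390/16035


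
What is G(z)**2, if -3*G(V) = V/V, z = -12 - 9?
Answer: 1/9 ≈ 0.11111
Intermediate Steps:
z = -21
G(V) = -1/3 (G(V) = -V/(3*V) = -1/3*1 = -1/3)
G(z)**2 = (-1/3)**2 = 1/9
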